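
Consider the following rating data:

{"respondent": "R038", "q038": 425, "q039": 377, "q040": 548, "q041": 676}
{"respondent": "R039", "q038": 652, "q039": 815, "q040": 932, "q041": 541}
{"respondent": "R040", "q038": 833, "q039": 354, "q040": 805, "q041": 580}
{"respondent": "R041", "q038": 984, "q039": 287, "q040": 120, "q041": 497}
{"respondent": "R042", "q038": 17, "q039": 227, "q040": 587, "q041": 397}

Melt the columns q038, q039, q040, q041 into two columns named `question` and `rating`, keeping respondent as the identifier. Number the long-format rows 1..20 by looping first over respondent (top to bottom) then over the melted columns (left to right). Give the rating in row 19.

20 rows total (5 × 4). Row 19: index ⌊(19-1)/4⌋ = 4 into respondent → R042; (19-1) mod 4 = 2 into the melted columns → q040.
So row 19 is (R042, q040, 587); rating = 587.

587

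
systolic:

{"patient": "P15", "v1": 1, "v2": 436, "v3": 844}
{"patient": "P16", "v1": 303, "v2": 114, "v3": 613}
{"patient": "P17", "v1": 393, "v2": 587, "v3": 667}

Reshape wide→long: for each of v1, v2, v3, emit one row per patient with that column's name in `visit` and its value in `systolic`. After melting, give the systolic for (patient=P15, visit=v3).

Unpivoting turns each (patient, wide-column) pair into one long row.
The wide cell at row P15, column v3 holds 844, so the long row (P15, v3) has systolic=844.

844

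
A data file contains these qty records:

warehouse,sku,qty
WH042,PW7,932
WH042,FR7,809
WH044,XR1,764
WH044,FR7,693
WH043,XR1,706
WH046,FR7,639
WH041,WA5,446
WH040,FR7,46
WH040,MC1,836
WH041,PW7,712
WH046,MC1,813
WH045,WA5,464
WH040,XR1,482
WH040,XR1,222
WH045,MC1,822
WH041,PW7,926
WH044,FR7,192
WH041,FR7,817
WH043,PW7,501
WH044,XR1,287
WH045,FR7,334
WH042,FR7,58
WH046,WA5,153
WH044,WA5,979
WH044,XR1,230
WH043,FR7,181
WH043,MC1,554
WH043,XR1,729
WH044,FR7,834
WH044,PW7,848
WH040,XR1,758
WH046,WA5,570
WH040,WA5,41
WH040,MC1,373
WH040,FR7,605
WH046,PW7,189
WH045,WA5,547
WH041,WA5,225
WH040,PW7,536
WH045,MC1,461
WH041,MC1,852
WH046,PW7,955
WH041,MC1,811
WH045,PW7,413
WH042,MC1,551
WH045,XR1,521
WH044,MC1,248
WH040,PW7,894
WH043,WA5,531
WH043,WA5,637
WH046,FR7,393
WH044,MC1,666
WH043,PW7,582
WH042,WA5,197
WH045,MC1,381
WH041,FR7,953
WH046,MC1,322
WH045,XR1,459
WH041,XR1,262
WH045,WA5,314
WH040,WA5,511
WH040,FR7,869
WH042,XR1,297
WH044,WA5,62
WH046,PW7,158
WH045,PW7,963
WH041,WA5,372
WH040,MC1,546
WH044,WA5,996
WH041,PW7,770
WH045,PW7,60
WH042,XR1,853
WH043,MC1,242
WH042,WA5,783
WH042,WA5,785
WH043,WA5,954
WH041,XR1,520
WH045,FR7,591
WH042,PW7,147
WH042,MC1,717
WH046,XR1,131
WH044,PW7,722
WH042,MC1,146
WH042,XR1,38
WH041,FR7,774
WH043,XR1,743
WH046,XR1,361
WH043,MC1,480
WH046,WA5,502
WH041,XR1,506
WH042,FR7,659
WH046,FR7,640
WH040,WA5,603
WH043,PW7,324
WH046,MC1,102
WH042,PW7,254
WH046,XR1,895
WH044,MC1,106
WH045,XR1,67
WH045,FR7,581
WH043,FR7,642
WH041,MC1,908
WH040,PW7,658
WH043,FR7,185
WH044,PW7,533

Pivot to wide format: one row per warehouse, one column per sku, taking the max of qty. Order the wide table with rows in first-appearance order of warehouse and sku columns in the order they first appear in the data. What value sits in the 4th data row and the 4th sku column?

With rows in first-appearance order of warehouse, row 4 is warehouse=WH046. sku columns in first-appearance order: PW7, FR7, XR1, WA5, MC1; column 4 is WA5.
Long rows with warehouse=WH046, sku=WA5: max(153, 570, 502) = 570.

570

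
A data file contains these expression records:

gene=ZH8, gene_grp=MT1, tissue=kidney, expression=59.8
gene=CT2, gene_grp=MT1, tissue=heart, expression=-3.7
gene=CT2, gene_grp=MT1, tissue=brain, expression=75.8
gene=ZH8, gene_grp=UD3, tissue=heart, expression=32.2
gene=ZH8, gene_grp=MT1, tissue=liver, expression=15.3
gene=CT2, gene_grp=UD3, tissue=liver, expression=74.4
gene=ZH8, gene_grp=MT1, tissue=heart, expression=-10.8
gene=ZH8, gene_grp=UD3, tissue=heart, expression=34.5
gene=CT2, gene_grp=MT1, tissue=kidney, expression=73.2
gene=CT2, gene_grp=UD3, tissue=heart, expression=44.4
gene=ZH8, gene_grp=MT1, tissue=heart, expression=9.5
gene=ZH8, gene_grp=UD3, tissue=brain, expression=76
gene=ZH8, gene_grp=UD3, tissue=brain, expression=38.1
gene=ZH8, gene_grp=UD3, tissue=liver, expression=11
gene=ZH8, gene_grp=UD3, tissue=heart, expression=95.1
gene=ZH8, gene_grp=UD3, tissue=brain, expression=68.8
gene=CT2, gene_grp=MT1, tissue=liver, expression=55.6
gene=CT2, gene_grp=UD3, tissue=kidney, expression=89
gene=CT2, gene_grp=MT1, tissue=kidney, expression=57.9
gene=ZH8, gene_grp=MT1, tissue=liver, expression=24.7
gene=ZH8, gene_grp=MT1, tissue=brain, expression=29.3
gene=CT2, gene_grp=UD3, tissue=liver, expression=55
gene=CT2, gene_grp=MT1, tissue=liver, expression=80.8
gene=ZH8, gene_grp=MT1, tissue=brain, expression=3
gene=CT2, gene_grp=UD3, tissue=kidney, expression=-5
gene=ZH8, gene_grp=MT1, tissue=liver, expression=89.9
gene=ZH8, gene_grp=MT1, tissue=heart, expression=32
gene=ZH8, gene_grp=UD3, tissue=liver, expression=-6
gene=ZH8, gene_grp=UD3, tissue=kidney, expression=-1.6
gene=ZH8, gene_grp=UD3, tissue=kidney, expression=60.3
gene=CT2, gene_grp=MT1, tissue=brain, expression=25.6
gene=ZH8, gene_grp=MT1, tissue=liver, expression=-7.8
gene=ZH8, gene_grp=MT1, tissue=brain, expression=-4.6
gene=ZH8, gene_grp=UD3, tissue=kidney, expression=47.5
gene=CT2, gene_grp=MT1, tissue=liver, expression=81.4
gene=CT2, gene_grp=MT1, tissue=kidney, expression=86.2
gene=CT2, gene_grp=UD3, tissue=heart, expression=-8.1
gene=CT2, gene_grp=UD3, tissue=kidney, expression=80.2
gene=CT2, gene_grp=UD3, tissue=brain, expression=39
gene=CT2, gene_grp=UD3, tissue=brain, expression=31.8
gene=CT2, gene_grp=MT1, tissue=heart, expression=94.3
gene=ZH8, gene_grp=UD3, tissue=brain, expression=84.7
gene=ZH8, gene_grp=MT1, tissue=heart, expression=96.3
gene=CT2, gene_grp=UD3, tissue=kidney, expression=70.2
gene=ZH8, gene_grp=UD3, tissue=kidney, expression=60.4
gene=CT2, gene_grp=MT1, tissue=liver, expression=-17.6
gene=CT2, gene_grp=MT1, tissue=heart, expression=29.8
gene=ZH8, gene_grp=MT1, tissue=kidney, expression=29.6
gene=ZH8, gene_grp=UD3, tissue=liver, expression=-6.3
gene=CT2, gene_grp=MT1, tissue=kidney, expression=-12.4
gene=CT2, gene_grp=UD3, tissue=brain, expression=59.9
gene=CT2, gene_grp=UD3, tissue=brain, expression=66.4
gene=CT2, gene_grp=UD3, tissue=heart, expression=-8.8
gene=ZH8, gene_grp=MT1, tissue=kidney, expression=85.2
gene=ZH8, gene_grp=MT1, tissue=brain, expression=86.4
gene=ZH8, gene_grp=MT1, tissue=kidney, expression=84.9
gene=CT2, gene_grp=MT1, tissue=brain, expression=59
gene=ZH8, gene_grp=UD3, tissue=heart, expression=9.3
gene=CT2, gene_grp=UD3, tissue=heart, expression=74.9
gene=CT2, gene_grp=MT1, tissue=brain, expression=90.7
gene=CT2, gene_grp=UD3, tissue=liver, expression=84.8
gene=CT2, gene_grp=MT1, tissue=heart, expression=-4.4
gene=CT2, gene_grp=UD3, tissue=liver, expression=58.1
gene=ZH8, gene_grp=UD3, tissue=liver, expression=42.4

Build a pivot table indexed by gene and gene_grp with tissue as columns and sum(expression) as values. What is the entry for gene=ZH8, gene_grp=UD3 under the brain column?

267.6

Rows with gene=ZH8, gene_grp=UD3 and tissue=brain: expression values are 76, 38.1, 68.8, 84.7.
76 + 38.1 + 68.8 + 84.7 = 267.6.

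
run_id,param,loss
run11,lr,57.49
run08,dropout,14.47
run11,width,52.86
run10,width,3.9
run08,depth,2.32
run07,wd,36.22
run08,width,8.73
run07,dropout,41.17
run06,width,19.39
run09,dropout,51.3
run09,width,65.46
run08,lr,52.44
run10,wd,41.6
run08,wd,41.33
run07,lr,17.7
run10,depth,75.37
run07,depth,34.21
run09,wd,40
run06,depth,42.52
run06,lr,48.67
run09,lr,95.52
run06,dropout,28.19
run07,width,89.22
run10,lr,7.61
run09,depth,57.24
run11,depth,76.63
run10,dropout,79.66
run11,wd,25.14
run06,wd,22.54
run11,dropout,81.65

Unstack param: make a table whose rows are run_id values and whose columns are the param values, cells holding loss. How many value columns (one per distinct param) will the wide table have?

5 distinct param values: lr, dropout, width, depth, wd.

5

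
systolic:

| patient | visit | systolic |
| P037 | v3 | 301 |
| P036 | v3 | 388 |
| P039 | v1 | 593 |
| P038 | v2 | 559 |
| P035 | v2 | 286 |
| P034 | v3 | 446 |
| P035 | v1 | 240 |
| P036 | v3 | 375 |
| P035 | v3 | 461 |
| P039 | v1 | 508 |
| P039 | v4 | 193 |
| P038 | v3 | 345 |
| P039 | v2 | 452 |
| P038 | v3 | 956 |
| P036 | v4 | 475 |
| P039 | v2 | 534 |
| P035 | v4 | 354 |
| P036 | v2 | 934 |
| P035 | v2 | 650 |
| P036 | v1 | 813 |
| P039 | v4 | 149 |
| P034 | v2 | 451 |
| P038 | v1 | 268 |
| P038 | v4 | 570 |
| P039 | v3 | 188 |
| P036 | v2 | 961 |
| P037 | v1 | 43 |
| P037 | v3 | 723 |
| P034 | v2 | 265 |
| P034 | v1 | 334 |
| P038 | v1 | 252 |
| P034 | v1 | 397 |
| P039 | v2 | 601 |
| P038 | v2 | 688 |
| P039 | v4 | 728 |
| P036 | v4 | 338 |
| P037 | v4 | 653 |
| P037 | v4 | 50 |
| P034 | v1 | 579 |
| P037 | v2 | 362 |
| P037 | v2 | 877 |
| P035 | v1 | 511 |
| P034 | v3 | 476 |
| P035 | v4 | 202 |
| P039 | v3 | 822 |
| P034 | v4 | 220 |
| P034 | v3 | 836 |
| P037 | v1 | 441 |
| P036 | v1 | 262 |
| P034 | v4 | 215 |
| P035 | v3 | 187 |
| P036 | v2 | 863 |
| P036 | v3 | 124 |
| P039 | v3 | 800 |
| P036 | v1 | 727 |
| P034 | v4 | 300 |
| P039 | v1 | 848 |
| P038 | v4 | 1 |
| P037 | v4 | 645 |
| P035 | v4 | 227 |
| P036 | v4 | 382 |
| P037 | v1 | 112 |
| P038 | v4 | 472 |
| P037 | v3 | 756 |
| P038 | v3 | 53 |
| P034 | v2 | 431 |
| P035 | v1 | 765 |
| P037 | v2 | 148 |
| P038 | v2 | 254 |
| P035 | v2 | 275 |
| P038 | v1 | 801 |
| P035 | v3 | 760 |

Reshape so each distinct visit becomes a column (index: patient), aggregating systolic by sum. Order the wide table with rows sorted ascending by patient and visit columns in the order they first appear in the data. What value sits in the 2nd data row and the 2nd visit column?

1516

With rows sorted ascending by patient, row 2 is patient=P035. visit columns in first-appearance order: v3, v1, v2, v4; column 2 is v1.
Long rows with patient=P035, visit=v1: 240 + 511 + 765 = 1516.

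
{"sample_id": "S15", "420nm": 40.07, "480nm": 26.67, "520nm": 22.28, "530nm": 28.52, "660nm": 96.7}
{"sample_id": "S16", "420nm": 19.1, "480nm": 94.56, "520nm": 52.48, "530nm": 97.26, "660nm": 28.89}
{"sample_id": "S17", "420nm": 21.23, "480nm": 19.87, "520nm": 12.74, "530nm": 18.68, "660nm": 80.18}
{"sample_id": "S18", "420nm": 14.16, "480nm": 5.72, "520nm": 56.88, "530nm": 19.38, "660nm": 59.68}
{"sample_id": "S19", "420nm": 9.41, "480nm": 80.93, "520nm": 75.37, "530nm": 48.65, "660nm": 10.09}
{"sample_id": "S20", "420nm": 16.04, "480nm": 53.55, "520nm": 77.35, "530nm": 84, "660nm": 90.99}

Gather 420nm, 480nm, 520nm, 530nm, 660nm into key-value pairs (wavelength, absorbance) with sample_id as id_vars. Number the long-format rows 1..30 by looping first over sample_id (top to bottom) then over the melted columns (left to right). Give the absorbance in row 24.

30 rows total (6 × 5). Row 24: index ⌊(24-1)/5⌋ = 4 into sample_id → S19; (24-1) mod 5 = 3 into the melted columns → 530nm.
So row 24 is (S19, 530nm, 48.65); absorbance = 48.65.

48.65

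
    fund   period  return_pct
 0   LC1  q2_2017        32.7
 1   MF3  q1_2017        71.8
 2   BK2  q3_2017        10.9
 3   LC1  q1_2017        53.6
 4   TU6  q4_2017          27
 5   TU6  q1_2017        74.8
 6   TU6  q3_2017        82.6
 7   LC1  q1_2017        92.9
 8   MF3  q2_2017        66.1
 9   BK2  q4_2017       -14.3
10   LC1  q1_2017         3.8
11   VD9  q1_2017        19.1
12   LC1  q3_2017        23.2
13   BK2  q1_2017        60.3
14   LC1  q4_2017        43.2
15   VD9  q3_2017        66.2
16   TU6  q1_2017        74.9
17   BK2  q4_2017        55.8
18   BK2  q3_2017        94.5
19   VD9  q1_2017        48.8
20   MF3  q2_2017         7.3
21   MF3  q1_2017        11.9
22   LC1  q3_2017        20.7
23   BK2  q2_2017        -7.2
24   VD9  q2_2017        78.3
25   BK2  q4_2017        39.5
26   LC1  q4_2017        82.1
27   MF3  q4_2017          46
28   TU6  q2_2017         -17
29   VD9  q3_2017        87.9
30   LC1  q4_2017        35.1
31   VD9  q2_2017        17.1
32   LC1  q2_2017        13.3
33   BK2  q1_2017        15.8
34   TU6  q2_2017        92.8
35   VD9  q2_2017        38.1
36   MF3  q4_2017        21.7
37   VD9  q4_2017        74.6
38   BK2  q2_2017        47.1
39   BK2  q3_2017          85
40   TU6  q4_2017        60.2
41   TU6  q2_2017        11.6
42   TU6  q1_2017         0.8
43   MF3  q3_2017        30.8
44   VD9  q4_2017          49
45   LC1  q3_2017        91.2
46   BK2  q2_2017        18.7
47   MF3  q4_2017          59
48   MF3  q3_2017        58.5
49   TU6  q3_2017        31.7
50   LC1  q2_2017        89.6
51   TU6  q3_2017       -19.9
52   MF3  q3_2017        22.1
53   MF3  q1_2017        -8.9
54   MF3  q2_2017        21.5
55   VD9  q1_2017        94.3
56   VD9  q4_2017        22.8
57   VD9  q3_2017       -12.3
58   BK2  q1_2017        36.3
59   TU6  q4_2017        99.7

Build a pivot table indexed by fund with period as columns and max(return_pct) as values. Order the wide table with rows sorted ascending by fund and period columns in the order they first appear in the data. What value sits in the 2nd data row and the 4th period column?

82.1

With rows sorted ascending by fund, row 2 is fund=LC1. period columns in first-appearance order: q2_2017, q1_2017, q3_2017, q4_2017; column 4 is q4_2017.
Long rows with fund=LC1, period=q4_2017: max(43.2, 82.1, 35.1) = 82.1.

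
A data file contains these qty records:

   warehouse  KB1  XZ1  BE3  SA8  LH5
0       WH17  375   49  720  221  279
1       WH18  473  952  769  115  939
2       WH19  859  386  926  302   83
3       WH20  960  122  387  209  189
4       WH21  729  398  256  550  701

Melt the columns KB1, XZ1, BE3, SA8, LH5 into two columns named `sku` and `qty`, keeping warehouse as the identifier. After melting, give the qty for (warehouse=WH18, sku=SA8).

115

Unpivoting turns each (warehouse, wide-column) pair into one long row.
The wide cell at row WH18, column SA8 holds 115, so the long row (WH18, SA8) has qty=115.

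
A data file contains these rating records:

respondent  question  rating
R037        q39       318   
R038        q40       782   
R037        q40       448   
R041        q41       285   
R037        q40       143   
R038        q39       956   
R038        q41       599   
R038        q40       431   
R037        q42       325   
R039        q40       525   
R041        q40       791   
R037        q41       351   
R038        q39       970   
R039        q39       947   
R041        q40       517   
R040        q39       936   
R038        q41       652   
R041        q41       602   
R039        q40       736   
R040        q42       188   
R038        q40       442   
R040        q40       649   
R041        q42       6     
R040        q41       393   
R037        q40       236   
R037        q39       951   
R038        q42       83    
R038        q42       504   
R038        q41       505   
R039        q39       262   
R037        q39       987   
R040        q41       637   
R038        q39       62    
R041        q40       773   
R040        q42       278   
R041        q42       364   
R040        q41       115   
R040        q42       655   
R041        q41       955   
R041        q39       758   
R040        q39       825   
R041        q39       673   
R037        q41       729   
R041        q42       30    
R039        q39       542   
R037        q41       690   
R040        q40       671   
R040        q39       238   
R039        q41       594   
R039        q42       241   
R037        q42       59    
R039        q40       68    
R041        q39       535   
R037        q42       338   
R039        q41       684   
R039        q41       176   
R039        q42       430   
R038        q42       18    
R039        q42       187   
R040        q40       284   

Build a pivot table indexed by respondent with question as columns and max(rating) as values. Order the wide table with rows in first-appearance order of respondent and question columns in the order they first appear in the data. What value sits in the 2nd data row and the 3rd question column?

With rows in first-appearance order of respondent, row 2 is respondent=R038. question columns in first-appearance order: q39, q40, q41, q42; column 3 is q41.
Long rows with respondent=R038, question=q41: max(599, 652, 505) = 652.

652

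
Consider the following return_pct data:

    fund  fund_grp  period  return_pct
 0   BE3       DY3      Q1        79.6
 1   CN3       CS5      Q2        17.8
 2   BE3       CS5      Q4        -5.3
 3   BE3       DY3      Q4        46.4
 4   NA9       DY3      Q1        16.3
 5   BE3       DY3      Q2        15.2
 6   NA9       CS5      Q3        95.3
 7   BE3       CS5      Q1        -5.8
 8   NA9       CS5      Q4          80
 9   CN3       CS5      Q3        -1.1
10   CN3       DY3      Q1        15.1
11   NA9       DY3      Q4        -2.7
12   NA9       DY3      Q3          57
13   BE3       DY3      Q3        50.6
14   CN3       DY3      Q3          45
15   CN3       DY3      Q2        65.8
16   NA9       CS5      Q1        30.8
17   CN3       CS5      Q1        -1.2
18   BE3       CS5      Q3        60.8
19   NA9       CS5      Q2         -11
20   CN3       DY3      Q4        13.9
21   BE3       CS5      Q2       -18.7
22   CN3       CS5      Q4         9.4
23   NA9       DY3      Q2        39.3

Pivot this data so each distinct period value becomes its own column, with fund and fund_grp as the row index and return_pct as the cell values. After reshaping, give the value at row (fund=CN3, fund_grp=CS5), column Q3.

Wide layout: rows indexed by fund and fund_grp, columns are the 4 distinct period values (Q1, Q2, Q4, Q3).
Cell (fund=CN3, fund_grp=CS5, period=Q3) draws from the long row where fund=CN3, fund_grp=CS5 and period=Q3, which has return_pct=-1.1.

-1.1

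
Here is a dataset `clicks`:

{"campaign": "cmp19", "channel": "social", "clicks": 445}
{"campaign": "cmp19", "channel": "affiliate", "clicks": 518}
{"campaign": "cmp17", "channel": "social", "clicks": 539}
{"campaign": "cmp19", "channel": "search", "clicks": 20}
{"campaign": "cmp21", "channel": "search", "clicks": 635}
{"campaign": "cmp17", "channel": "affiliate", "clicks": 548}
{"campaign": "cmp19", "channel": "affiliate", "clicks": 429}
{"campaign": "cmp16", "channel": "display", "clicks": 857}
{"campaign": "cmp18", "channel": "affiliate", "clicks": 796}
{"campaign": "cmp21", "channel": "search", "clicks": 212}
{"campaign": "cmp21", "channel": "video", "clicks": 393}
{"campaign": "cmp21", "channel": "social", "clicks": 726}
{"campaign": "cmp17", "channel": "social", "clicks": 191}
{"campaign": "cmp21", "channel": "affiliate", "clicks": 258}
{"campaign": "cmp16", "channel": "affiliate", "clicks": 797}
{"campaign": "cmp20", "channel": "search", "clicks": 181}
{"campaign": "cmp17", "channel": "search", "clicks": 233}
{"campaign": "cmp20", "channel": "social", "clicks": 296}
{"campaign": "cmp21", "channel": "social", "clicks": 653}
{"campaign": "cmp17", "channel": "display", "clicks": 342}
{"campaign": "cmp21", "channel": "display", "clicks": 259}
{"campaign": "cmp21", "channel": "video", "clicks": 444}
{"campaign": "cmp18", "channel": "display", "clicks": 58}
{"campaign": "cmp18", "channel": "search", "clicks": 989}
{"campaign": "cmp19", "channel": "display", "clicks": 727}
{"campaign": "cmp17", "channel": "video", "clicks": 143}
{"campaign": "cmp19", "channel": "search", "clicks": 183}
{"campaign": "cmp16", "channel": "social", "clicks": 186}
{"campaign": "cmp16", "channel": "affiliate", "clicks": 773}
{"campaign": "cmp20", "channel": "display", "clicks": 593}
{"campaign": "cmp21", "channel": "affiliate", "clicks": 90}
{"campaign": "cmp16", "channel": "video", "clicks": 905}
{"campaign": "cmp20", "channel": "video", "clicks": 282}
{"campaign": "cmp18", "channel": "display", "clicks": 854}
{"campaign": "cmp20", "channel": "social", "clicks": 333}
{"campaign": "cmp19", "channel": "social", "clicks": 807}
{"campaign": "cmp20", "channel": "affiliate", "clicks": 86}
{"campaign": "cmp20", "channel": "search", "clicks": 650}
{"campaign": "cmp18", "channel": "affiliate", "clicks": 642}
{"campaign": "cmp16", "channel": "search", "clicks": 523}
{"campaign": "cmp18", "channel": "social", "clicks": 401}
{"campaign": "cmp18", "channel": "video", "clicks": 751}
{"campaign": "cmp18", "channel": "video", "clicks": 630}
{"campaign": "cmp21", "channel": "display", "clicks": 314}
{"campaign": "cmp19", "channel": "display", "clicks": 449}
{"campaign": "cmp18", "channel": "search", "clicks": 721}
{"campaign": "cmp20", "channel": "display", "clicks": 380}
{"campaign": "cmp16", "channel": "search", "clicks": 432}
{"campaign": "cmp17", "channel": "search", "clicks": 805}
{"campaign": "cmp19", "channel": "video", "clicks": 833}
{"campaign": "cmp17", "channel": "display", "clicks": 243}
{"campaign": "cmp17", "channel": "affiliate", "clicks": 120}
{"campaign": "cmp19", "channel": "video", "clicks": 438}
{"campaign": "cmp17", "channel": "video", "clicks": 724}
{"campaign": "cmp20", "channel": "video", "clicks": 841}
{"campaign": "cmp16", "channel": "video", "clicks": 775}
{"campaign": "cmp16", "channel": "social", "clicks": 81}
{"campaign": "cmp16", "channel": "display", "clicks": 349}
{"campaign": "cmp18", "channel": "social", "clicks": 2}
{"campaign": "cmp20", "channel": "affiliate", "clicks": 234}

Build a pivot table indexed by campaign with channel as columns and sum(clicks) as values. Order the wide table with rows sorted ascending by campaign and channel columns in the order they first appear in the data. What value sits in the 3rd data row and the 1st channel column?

403

With rows sorted ascending by campaign, row 3 is campaign=cmp18. channel columns in first-appearance order: social, affiliate, search, display, video; column 1 is social.
Long rows with campaign=cmp18, channel=social: 401 + 2 = 403.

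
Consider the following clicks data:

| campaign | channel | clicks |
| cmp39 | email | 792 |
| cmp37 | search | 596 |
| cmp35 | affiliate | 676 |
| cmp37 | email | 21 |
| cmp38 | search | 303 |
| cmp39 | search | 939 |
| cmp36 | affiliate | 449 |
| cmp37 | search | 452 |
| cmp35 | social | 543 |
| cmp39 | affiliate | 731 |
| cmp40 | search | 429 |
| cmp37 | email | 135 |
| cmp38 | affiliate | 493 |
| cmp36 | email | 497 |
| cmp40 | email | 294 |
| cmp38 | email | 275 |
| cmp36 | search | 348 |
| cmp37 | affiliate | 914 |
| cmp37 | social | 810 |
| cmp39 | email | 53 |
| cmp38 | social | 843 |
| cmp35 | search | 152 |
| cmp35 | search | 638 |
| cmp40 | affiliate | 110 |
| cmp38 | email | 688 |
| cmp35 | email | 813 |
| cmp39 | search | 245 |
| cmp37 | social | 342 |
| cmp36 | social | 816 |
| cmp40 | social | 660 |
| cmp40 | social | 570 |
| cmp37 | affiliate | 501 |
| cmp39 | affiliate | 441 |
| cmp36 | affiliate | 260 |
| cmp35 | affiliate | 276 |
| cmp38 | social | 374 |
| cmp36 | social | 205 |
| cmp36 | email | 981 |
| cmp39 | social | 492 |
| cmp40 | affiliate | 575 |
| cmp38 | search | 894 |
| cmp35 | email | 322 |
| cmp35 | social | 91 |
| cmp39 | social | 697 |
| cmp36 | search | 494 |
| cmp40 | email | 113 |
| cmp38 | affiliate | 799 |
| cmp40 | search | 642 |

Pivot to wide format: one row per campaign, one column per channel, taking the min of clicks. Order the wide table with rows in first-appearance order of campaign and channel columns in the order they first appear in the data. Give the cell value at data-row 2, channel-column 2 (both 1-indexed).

452

With rows in first-appearance order of campaign, row 2 is campaign=cmp37. channel columns in first-appearance order: email, search, affiliate, social; column 2 is search.
Long rows with campaign=cmp37, channel=search: min(596, 452) = 452.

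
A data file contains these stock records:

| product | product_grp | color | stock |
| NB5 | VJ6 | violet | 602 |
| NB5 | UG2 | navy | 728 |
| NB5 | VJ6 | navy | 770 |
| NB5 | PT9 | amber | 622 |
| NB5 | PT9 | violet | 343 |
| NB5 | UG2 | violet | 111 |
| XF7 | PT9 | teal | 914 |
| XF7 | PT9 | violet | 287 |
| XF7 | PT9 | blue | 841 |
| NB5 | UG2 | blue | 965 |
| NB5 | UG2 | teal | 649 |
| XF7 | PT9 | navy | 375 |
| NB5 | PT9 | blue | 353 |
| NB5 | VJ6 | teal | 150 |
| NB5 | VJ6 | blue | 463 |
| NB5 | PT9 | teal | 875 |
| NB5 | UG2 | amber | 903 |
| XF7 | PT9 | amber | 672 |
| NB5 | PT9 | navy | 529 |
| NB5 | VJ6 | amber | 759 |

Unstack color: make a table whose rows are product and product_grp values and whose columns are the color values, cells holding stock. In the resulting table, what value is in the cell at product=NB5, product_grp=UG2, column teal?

Wide layout: rows indexed by product and product_grp, columns are the 5 distinct color values (violet, navy, amber, teal, blue).
Cell (product=NB5, product_grp=UG2, color=teal) draws from the long row where product=NB5, product_grp=UG2 and color=teal, which has stock=649.

649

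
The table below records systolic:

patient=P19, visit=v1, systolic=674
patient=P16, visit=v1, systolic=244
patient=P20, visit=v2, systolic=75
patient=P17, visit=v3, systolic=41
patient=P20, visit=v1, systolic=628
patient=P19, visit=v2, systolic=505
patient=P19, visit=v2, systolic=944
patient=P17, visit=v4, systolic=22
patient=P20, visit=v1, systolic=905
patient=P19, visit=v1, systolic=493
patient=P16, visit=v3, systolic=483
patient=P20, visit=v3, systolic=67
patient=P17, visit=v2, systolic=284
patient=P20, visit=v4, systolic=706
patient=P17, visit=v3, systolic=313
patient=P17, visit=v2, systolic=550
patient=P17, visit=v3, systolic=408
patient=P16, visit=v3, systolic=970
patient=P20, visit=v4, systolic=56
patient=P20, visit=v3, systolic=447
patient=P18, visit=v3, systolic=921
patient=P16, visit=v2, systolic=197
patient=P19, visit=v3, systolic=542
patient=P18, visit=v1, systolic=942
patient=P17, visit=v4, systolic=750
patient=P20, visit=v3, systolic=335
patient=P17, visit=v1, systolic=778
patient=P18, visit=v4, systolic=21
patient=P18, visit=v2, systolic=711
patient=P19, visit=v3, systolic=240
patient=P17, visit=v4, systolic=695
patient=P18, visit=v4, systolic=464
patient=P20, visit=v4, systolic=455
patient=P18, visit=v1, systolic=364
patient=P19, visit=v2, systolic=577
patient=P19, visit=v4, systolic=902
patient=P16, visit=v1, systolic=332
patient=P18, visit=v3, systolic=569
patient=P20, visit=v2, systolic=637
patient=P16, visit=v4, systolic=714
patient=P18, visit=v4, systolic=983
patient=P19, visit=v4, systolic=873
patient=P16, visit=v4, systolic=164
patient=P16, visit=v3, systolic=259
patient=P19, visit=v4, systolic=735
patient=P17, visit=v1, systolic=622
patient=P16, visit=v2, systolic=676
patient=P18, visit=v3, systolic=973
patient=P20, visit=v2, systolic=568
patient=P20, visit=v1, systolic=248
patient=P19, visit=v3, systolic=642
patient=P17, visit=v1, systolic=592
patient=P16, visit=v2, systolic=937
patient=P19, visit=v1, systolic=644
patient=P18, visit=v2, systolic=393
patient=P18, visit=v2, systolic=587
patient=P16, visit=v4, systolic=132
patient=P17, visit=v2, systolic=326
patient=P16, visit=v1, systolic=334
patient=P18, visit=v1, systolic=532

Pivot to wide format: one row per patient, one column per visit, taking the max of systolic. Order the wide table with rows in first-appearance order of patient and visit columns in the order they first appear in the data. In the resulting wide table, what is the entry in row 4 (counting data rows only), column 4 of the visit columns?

750

With rows in first-appearance order of patient, row 4 is patient=P17. visit columns in first-appearance order: v1, v2, v3, v4; column 4 is v4.
Long rows with patient=P17, visit=v4: max(22, 750, 695) = 750.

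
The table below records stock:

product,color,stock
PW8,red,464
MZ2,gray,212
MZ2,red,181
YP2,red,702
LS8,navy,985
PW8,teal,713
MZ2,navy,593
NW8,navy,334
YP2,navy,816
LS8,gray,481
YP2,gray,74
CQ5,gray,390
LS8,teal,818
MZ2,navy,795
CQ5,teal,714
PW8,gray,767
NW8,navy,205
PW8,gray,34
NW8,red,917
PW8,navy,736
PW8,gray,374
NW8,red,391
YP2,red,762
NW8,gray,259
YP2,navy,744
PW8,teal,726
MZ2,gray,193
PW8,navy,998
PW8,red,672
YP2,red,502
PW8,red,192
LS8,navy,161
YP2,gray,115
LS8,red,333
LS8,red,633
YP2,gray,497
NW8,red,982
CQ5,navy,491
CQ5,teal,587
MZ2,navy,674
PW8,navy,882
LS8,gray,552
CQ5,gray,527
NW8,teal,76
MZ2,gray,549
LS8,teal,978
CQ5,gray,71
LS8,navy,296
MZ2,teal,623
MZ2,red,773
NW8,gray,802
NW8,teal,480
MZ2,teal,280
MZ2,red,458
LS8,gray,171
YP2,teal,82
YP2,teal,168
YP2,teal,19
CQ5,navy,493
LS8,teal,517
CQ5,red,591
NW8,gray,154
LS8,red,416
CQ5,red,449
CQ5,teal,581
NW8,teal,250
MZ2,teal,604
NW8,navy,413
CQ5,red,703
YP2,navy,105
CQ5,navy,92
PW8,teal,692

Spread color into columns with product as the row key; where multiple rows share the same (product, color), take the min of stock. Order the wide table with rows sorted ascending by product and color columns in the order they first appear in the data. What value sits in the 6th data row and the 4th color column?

19

With rows sorted ascending by product, row 6 is product=YP2. color columns in first-appearance order: red, gray, navy, teal; column 4 is teal.
Long rows with product=YP2, color=teal: min(82, 168, 19) = 19.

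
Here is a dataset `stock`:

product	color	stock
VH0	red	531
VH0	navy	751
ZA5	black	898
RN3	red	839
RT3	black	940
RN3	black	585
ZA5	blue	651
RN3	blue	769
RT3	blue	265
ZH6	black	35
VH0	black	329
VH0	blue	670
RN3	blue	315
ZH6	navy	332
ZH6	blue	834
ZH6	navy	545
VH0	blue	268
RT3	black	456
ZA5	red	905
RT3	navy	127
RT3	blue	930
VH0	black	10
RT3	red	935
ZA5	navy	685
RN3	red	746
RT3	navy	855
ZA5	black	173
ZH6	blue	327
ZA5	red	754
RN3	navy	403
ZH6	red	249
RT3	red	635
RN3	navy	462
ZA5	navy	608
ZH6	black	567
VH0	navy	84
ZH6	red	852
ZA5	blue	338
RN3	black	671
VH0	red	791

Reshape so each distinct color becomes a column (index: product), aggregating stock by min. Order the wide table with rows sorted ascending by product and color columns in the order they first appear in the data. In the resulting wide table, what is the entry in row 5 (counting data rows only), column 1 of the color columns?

249

With rows sorted ascending by product, row 5 is product=ZH6. color columns in first-appearance order: red, navy, black, blue; column 1 is red.
Long rows with product=ZH6, color=red: min(249, 852) = 249.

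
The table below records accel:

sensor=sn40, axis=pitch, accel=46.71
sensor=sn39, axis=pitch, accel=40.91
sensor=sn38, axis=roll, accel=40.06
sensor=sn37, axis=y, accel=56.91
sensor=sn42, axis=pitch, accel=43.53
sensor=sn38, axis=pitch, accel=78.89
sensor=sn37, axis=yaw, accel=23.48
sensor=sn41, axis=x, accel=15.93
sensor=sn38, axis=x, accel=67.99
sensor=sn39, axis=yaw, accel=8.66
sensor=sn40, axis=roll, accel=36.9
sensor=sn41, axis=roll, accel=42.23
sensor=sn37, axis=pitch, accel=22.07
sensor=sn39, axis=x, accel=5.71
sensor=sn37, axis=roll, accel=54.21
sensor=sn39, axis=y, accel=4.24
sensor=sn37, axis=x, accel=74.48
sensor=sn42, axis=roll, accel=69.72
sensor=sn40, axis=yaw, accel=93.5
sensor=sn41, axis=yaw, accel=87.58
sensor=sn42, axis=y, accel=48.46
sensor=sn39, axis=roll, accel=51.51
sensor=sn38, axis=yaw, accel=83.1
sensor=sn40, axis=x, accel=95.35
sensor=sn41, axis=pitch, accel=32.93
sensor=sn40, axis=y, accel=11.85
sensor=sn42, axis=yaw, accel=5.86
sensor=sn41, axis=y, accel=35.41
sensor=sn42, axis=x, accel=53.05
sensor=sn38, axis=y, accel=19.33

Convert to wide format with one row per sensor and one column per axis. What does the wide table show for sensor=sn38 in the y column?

Wide layout: rows indexed by sensor, columns are the 5 distinct axis values (pitch, roll, y, yaw, x).
Cell (sensor=sn38, axis=y) draws from the long row where sensor=sn38 and axis=y, which has accel=19.33.

19.33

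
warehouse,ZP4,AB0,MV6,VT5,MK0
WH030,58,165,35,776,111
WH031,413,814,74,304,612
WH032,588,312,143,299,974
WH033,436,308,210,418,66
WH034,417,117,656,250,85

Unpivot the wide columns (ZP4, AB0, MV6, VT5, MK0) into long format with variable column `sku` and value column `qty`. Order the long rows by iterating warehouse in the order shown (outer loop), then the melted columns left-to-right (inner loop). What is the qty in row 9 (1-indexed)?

304

25 rows total (5 × 5). Row 9: index ⌊(9-1)/5⌋ = 1 into warehouse → WH031; (9-1) mod 5 = 3 into the melted columns → VT5.
So row 9 is (WH031, VT5, 304); qty = 304.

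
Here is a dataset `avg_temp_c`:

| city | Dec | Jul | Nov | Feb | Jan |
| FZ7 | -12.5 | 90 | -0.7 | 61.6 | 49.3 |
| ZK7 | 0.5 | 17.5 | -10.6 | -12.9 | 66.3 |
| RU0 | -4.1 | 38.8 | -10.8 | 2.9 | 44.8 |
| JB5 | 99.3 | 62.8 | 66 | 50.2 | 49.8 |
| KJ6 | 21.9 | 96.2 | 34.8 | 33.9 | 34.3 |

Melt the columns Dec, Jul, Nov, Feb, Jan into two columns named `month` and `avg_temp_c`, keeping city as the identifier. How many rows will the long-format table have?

5 city values × 5 melted columns = 25 rows.

25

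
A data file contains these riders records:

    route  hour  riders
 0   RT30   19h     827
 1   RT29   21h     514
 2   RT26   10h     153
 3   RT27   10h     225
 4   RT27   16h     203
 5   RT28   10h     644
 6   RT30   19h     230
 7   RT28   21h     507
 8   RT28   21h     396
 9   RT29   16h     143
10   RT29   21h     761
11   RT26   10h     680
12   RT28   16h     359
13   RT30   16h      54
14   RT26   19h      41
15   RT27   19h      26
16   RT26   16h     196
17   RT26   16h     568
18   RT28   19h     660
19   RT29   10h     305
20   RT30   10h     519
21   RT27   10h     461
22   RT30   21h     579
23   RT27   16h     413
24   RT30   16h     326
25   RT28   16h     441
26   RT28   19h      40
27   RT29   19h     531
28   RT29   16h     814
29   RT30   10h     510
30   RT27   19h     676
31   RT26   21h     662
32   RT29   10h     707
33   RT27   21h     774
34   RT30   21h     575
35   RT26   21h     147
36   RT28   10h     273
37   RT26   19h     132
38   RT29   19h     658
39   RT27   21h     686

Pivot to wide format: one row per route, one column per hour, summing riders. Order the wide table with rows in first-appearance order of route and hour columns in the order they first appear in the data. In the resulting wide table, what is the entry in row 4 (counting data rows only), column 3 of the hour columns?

686

With rows in first-appearance order of route, row 4 is route=RT27. hour columns in first-appearance order: 19h, 21h, 10h, 16h; column 3 is 10h.
Long rows with route=RT27, hour=10h: 225 + 461 = 686.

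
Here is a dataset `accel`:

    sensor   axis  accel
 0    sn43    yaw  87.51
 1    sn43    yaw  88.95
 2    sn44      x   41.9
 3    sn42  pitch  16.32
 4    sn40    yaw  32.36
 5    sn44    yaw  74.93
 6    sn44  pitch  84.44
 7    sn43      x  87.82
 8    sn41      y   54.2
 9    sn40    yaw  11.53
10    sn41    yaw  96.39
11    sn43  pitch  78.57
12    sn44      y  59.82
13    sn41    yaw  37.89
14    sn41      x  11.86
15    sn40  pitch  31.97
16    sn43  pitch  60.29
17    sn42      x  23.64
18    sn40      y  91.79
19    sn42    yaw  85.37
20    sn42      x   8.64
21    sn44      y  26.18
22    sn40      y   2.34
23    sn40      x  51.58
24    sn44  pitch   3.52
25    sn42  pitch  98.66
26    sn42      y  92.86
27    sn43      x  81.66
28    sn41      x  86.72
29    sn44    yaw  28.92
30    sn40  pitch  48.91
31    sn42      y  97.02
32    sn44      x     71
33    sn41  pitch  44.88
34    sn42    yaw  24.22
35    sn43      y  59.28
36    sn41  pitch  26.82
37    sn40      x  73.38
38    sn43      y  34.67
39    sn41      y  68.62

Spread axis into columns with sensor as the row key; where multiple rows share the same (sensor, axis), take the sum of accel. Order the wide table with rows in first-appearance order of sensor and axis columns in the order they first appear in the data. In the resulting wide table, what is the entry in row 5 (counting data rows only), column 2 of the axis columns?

With rows in first-appearance order of sensor, row 5 is sensor=sn41. axis columns in first-appearance order: yaw, x, pitch, y; column 2 is x.
Long rows with sensor=sn41, axis=x: 11.86 + 86.72 = 98.58.

98.58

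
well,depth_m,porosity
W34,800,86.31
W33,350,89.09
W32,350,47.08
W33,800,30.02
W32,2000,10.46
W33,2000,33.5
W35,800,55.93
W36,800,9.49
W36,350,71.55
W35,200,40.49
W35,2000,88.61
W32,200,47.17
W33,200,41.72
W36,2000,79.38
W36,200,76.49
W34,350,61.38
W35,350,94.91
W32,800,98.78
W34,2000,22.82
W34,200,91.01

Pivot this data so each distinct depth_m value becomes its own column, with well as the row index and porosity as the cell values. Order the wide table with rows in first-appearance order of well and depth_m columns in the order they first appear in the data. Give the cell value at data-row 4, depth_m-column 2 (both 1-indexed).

With rows in first-appearance order of well, row 4 is well=W35. depth_m columns in first-appearance order: 800, 350, 2000, 200; column 2 is 350.
Long rows with well=W35, depth_m=350: porosity = 94.91.

94.91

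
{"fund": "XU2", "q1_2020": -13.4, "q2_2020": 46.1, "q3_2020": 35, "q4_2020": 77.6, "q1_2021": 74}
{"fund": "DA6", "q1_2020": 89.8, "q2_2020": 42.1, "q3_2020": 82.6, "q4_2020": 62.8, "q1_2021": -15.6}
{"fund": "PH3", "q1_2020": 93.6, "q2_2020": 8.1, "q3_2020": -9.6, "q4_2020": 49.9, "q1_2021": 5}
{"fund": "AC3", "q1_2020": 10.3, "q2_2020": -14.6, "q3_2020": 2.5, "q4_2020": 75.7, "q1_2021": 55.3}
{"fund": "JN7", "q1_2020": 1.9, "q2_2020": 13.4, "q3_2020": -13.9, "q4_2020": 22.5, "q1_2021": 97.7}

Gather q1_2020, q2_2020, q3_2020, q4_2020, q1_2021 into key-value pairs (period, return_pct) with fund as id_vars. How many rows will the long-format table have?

25

5 fund values × 5 melted columns = 25 rows.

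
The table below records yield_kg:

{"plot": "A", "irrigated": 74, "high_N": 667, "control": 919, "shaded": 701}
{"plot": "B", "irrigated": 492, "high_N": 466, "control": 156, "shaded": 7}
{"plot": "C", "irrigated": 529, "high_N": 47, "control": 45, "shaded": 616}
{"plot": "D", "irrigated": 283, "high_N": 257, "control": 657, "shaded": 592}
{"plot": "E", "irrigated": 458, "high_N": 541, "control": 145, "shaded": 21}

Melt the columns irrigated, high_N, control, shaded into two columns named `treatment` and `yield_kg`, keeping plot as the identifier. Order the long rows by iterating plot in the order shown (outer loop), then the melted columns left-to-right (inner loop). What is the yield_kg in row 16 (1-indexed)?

20 rows total (5 × 4). Row 16: index ⌊(16-1)/4⌋ = 3 into plot → D; (16-1) mod 4 = 3 into the melted columns → shaded.
So row 16 is (D, shaded, 592); yield_kg = 592.

592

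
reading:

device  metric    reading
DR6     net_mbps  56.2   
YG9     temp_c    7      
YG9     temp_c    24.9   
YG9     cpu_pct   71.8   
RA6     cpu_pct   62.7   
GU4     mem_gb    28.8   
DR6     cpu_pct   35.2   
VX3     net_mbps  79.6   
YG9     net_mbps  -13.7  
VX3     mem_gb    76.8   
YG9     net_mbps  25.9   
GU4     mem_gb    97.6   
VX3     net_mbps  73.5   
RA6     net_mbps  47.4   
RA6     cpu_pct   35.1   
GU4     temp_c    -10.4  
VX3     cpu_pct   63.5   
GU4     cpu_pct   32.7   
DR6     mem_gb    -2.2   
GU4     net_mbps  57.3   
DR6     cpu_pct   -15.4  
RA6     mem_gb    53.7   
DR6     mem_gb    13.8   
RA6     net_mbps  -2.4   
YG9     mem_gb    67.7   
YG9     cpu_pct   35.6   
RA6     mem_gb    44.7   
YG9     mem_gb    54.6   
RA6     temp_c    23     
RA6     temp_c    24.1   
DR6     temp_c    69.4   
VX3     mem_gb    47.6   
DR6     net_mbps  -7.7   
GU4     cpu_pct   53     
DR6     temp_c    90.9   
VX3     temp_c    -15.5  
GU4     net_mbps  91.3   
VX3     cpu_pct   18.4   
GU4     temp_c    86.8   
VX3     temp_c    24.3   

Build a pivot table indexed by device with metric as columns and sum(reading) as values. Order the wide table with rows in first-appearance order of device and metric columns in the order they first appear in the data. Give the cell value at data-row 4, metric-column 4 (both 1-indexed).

126.4

With rows in first-appearance order of device, row 4 is device=GU4. metric columns in first-appearance order: net_mbps, temp_c, cpu_pct, mem_gb; column 4 is mem_gb.
Long rows with device=GU4, metric=mem_gb: 28.8 + 97.6 = 126.4.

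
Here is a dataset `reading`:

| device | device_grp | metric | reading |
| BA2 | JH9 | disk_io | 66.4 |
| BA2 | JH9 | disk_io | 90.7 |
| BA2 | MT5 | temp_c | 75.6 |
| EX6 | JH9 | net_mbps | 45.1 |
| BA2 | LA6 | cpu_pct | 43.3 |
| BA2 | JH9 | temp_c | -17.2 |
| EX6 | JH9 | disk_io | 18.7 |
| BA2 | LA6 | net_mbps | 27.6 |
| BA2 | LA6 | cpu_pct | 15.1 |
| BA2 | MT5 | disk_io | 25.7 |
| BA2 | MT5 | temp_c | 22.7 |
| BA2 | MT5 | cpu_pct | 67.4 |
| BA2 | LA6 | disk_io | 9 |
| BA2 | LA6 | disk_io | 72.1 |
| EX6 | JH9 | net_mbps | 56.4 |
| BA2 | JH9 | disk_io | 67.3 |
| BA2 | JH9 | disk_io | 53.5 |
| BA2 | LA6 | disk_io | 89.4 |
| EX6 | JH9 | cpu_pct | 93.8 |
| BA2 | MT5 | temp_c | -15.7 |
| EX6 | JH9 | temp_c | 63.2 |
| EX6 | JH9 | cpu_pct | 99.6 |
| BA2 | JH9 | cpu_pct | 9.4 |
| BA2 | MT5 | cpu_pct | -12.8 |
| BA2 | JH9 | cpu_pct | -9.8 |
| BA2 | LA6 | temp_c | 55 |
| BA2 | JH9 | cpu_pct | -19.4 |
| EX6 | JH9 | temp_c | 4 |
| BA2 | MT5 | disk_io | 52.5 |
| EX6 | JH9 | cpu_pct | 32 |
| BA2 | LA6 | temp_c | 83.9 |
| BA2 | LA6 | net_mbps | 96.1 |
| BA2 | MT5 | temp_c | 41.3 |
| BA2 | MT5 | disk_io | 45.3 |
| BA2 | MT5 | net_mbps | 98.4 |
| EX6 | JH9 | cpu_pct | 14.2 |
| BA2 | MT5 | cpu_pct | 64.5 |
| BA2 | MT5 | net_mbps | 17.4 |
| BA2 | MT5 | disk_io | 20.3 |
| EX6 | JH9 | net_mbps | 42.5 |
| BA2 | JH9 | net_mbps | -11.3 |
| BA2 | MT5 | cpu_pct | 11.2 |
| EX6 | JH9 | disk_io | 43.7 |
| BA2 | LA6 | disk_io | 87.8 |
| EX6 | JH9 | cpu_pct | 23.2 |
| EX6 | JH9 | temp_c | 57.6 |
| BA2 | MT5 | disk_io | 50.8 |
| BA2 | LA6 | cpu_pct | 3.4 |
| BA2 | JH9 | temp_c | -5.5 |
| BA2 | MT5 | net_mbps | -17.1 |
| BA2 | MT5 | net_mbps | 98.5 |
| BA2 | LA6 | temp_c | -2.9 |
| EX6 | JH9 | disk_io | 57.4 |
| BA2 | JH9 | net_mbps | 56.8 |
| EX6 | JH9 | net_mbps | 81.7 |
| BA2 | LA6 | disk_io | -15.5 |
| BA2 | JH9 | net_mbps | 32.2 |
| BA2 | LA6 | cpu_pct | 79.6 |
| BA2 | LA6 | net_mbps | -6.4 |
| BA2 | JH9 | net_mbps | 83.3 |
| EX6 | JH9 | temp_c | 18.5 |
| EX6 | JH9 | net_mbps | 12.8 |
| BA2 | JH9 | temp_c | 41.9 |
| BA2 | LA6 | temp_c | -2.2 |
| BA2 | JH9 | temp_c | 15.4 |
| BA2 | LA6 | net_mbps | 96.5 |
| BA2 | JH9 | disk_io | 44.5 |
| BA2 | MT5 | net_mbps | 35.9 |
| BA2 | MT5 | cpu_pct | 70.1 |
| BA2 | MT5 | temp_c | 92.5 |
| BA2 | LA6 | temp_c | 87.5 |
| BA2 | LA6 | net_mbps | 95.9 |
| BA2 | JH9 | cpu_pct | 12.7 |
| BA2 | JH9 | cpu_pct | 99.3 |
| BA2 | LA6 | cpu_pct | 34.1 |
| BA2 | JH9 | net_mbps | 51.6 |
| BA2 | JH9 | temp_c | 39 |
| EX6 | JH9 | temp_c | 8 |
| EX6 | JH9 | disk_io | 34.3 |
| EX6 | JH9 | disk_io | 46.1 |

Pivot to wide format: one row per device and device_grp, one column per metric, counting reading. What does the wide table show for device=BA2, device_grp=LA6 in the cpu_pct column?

Rows with device=BA2, device_grp=LA6 and metric=cpu_pct: reading values are 43.3, 15.1, 3.4, 79.6, 34.1.
5 rows match — count = 5.

5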